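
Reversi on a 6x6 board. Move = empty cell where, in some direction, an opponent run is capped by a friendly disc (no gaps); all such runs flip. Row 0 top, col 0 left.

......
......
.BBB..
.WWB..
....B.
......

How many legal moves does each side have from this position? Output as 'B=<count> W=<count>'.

-- B to move --
(2,0): no bracket -> illegal
(3,0): flips 2 -> legal
(4,0): flips 1 -> legal
(4,1): flips 2 -> legal
(4,2): flips 1 -> legal
(4,3): flips 1 -> legal
B mobility = 5
-- W to move --
(1,0): flips 1 -> legal
(1,1): flips 1 -> legal
(1,2): flips 1 -> legal
(1,3): flips 1 -> legal
(1,4): flips 1 -> legal
(2,0): no bracket -> illegal
(2,4): no bracket -> illegal
(3,0): no bracket -> illegal
(3,4): flips 1 -> legal
(3,5): no bracket -> illegal
(4,2): no bracket -> illegal
(4,3): no bracket -> illegal
(4,5): no bracket -> illegal
(5,3): no bracket -> illegal
(5,4): no bracket -> illegal
(5,5): no bracket -> illegal
W mobility = 6

Answer: B=5 W=6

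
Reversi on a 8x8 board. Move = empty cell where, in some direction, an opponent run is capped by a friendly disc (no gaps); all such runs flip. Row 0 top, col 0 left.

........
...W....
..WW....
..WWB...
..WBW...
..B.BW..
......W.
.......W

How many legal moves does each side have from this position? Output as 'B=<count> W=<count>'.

-- B to move --
(0,2): no bracket -> illegal
(0,3): flips 3 -> legal
(0,4): no bracket -> illegal
(1,1): no bracket -> illegal
(1,2): flips 4 -> legal
(1,4): no bracket -> illegal
(2,1): flips 1 -> legal
(2,4): no bracket -> illegal
(3,1): flips 2 -> legal
(3,5): no bracket -> illegal
(4,1): flips 1 -> legal
(4,5): flips 1 -> legal
(4,6): no bracket -> illegal
(5,1): no bracket -> illegal
(5,3): no bracket -> illegal
(5,6): flips 1 -> legal
(5,7): no bracket -> illegal
(6,4): no bracket -> illegal
(6,5): no bracket -> illegal
(6,7): no bracket -> illegal
(7,5): no bracket -> illegal
(7,6): no bracket -> illegal
B mobility = 7
-- W to move --
(2,4): flips 1 -> legal
(2,5): no bracket -> illegal
(3,5): flips 1 -> legal
(4,1): no bracket -> illegal
(4,5): flips 1 -> legal
(5,1): no bracket -> illegal
(5,3): flips 2 -> legal
(6,1): no bracket -> illegal
(6,2): flips 1 -> legal
(6,3): no bracket -> illegal
(6,4): flips 1 -> legal
(6,5): flips 2 -> legal
W mobility = 7

Answer: B=7 W=7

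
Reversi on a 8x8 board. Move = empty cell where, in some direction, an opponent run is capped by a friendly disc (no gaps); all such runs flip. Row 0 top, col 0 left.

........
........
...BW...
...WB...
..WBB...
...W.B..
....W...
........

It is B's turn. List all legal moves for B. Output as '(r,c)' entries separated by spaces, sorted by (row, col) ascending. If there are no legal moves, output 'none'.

(1,3): no bracket -> illegal
(1,4): flips 1 -> legal
(1,5): no bracket -> illegal
(2,2): flips 1 -> legal
(2,5): flips 1 -> legal
(3,1): no bracket -> illegal
(3,2): flips 1 -> legal
(3,5): no bracket -> illegal
(4,1): flips 1 -> legal
(5,1): no bracket -> illegal
(5,2): no bracket -> illegal
(5,4): no bracket -> illegal
(6,2): flips 1 -> legal
(6,3): flips 1 -> legal
(6,5): no bracket -> illegal
(7,3): flips 1 -> legal
(7,4): no bracket -> illegal
(7,5): no bracket -> illegal

Answer: (1,4) (2,2) (2,5) (3,2) (4,1) (6,2) (6,3) (7,3)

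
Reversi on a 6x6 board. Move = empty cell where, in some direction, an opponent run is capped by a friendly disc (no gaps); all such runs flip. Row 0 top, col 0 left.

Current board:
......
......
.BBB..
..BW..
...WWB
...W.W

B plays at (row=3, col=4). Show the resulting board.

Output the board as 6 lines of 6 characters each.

Place B at (3,4); scan 8 dirs for brackets.
Dir NW: first cell 'B' (not opp) -> no flip
Dir N: first cell '.' (not opp) -> no flip
Dir NE: first cell '.' (not opp) -> no flip
Dir W: opp run (3,3) capped by B -> flip
Dir E: first cell '.' (not opp) -> no flip
Dir SW: opp run (4,3), next='.' -> no flip
Dir S: opp run (4,4), next='.' -> no flip
Dir SE: first cell 'B' (not opp) -> no flip
All flips: (3,3)

Answer: ......
......
.BBB..
..BBB.
...WWB
...W.W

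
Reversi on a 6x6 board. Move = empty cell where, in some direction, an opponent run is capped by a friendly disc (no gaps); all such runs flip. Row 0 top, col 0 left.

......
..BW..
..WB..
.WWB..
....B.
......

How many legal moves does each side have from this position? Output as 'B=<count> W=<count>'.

Answer: B=7 W=7

Derivation:
-- B to move --
(0,2): no bracket -> illegal
(0,3): flips 1 -> legal
(0,4): no bracket -> illegal
(1,1): flips 1 -> legal
(1,4): flips 1 -> legal
(2,0): no bracket -> illegal
(2,1): flips 1 -> legal
(2,4): no bracket -> illegal
(3,0): flips 2 -> legal
(4,0): no bracket -> illegal
(4,1): flips 1 -> legal
(4,2): flips 2 -> legal
(4,3): no bracket -> illegal
B mobility = 7
-- W to move --
(0,1): no bracket -> illegal
(0,2): flips 1 -> legal
(0,3): no bracket -> illegal
(1,1): flips 1 -> legal
(1,4): flips 1 -> legal
(2,1): no bracket -> illegal
(2,4): flips 1 -> legal
(3,4): flips 1 -> legal
(3,5): no bracket -> illegal
(4,2): no bracket -> illegal
(4,3): flips 2 -> legal
(4,5): no bracket -> illegal
(5,3): no bracket -> illegal
(5,4): no bracket -> illegal
(5,5): flips 2 -> legal
W mobility = 7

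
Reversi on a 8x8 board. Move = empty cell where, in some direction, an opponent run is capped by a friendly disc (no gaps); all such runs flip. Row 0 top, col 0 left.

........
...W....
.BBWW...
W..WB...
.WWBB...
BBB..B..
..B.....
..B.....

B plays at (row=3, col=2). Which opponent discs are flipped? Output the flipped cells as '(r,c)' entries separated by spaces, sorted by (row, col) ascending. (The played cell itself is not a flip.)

Dir NW: first cell 'B' (not opp) -> no flip
Dir N: first cell 'B' (not opp) -> no flip
Dir NE: opp run (2,3), next='.' -> no flip
Dir W: first cell '.' (not opp) -> no flip
Dir E: opp run (3,3) capped by B -> flip
Dir SW: opp run (4,1) capped by B -> flip
Dir S: opp run (4,2) capped by B -> flip
Dir SE: first cell 'B' (not opp) -> no flip

Answer: (3,3) (4,1) (4,2)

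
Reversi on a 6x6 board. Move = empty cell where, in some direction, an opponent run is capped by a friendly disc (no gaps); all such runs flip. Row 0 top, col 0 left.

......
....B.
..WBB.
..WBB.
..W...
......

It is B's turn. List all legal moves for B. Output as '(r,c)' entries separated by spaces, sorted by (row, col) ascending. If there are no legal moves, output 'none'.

(1,1): flips 1 -> legal
(1,2): no bracket -> illegal
(1,3): no bracket -> illegal
(2,1): flips 1 -> legal
(3,1): flips 1 -> legal
(4,1): flips 1 -> legal
(4,3): no bracket -> illegal
(5,1): flips 1 -> legal
(5,2): no bracket -> illegal
(5,3): no bracket -> illegal

Answer: (1,1) (2,1) (3,1) (4,1) (5,1)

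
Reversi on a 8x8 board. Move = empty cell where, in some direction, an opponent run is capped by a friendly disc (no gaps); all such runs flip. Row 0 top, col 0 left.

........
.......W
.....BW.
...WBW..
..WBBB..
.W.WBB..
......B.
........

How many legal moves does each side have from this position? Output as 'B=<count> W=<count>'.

Answer: B=9 W=6

Derivation:
-- B to move --
(0,6): no bracket -> illegal
(0,7): no bracket -> illegal
(1,5): no bracket -> illegal
(1,6): no bracket -> illegal
(2,2): flips 1 -> legal
(2,3): flips 1 -> legal
(2,4): no bracket -> illegal
(2,7): flips 1 -> legal
(3,1): no bracket -> illegal
(3,2): flips 1 -> legal
(3,6): flips 1 -> legal
(3,7): no bracket -> illegal
(4,0): no bracket -> illegal
(4,1): flips 1 -> legal
(4,6): no bracket -> illegal
(5,0): no bracket -> illegal
(5,2): flips 1 -> legal
(6,0): no bracket -> illegal
(6,1): no bracket -> illegal
(6,2): flips 1 -> legal
(6,3): flips 1 -> legal
(6,4): no bracket -> illegal
B mobility = 9
-- W to move --
(1,4): no bracket -> illegal
(1,5): flips 1 -> legal
(1,6): no bracket -> illegal
(2,3): no bracket -> illegal
(2,4): flips 1 -> legal
(3,2): no bracket -> illegal
(3,6): no bracket -> illegal
(4,6): flips 3 -> legal
(5,2): no bracket -> illegal
(5,6): flips 2 -> legal
(5,7): no bracket -> illegal
(6,3): no bracket -> illegal
(6,4): no bracket -> illegal
(6,5): flips 2 -> legal
(6,7): no bracket -> illegal
(7,5): no bracket -> illegal
(7,6): no bracket -> illegal
(7,7): flips 3 -> legal
W mobility = 6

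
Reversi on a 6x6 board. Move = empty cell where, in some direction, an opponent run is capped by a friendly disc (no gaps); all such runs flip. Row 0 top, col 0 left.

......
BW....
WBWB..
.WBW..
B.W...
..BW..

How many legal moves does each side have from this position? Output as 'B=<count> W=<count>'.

-- B to move --
(0,0): no bracket -> illegal
(0,1): flips 1 -> legal
(0,2): no bracket -> illegal
(1,2): flips 2 -> legal
(1,3): flips 2 -> legal
(2,4): no bracket -> illegal
(3,0): flips 2 -> legal
(3,4): flips 1 -> legal
(4,1): flips 1 -> legal
(4,3): flips 1 -> legal
(4,4): no bracket -> illegal
(5,1): no bracket -> illegal
(5,4): flips 1 -> legal
B mobility = 8
-- W to move --
(0,0): flips 1 -> legal
(0,1): no bracket -> illegal
(1,2): no bracket -> illegal
(1,3): flips 1 -> legal
(1,4): no bracket -> illegal
(2,4): flips 1 -> legal
(3,0): no bracket -> illegal
(3,4): no bracket -> illegal
(4,1): no bracket -> illegal
(4,3): no bracket -> illegal
(5,0): no bracket -> illegal
(5,1): flips 1 -> legal
W mobility = 4

Answer: B=8 W=4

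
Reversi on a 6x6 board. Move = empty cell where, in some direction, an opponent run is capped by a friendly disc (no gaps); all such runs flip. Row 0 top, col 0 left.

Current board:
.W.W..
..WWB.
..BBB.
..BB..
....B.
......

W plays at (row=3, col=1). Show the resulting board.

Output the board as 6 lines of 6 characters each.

Answer: .W.W..
..WWB.
..WBB.
.WBB..
....B.
......

Derivation:
Place W at (3,1); scan 8 dirs for brackets.
Dir NW: first cell '.' (not opp) -> no flip
Dir N: first cell '.' (not opp) -> no flip
Dir NE: opp run (2,2) capped by W -> flip
Dir W: first cell '.' (not opp) -> no flip
Dir E: opp run (3,2) (3,3), next='.' -> no flip
Dir SW: first cell '.' (not opp) -> no flip
Dir S: first cell '.' (not opp) -> no flip
Dir SE: first cell '.' (not opp) -> no flip
All flips: (2,2)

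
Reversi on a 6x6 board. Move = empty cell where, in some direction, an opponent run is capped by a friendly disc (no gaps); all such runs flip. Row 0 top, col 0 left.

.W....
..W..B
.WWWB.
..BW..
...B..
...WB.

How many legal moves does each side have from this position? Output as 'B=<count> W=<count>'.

Answer: B=8 W=5

Derivation:
-- B to move --
(0,0): no bracket -> illegal
(0,2): flips 2 -> legal
(0,3): no bracket -> illegal
(1,0): flips 1 -> legal
(1,1): no bracket -> illegal
(1,3): flips 2 -> legal
(1,4): flips 1 -> legal
(2,0): flips 3 -> legal
(3,0): no bracket -> illegal
(3,1): no bracket -> illegal
(3,4): flips 1 -> legal
(4,2): flips 1 -> legal
(4,4): no bracket -> illegal
(5,2): flips 1 -> legal
B mobility = 8
-- W to move --
(0,4): no bracket -> illegal
(0,5): no bracket -> illegal
(1,3): no bracket -> illegal
(1,4): no bracket -> illegal
(2,5): flips 1 -> legal
(3,1): flips 1 -> legal
(3,4): no bracket -> illegal
(3,5): no bracket -> illegal
(4,1): flips 1 -> legal
(4,2): flips 1 -> legal
(4,4): no bracket -> illegal
(4,5): no bracket -> illegal
(5,2): no bracket -> illegal
(5,5): flips 1 -> legal
W mobility = 5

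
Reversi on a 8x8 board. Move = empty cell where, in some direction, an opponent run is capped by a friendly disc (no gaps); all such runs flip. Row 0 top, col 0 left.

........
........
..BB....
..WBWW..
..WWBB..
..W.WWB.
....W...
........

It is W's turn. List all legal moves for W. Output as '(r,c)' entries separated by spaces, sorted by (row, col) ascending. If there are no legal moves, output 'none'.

(1,1): flips 3 -> legal
(1,2): flips 2 -> legal
(1,3): flips 2 -> legal
(1,4): flips 1 -> legal
(2,1): no bracket -> illegal
(2,4): flips 1 -> legal
(3,1): no bracket -> illegal
(3,6): flips 1 -> legal
(4,6): flips 2 -> legal
(4,7): no bracket -> illegal
(5,3): flips 1 -> legal
(5,7): flips 1 -> legal
(6,5): no bracket -> illegal
(6,6): no bracket -> illegal
(6,7): flips 2 -> legal

Answer: (1,1) (1,2) (1,3) (1,4) (2,4) (3,6) (4,6) (5,3) (5,7) (6,7)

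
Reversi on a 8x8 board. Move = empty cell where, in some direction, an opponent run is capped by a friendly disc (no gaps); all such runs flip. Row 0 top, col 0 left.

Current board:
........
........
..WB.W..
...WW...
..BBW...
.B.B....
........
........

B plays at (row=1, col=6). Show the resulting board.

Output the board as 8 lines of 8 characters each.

Place B at (1,6); scan 8 dirs for brackets.
Dir NW: first cell '.' (not opp) -> no flip
Dir N: first cell '.' (not opp) -> no flip
Dir NE: first cell '.' (not opp) -> no flip
Dir W: first cell '.' (not opp) -> no flip
Dir E: first cell '.' (not opp) -> no flip
Dir SW: opp run (2,5) (3,4) capped by B -> flip
Dir S: first cell '.' (not opp) -> no flip
Dir SE: first cell '.' (not opp) -> no flip
All flips: (2,5) (3,4)

Answer: ........
......B.
..WB.B..
...WB...
..BBW...
.B.B....
........
........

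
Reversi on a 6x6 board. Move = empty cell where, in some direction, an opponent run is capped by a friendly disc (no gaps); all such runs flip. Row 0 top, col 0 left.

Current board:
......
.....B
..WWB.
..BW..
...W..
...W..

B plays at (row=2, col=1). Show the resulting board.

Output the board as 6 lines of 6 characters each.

Answer: ......
.....B
.BBBB.
..BW..
...W..
...W..

Derivation:
Place B at (2,1); scan 8 dirs for brackets.
Dir NW: first cell '.' (not opp) -> no flip
Dir N: first cell '.' (not opp) -> no flip
Dir NE: first cell '.' (not opp) -> no flip
Dir W: first cell '.' (not opp) -> no flip
Dir E: opp run (2,2) (2,3) capped by B -> flip
Dir SW: first cell '.' (not opp) -> no flip
Dir S: first cell '.' (not opp) -> no flip
Dir SE: first cell 'B' (not opp) -> no flip
All flips: (2,2) (2,3)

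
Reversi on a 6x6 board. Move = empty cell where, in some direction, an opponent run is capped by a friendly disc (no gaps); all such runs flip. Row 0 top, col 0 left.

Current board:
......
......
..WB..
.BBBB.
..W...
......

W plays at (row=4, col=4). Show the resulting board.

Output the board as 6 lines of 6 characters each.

Place W at (4,4); scan 8 dirs for brackets.
Dir NW: opp run (3,3) capped by W -> flip
Dir N: opp run (3,4), next='.' -> no flip
Dir NE: first cell '.' (not opp) -> no flip
Dir W: first cell '.' (not opp) -> no flip
Dir E: first cell '.' (not opp) -> no flip
Dir SW: first cell '.' (not opp) -> no flip
Dir S: first cell '.' (not opp) -> no flip
Dir SE: first cell '.' (not opp) -> no flip
All flips: (3,3)

Answer: ......
......
..WB..
.BBWB.
..W.W.
......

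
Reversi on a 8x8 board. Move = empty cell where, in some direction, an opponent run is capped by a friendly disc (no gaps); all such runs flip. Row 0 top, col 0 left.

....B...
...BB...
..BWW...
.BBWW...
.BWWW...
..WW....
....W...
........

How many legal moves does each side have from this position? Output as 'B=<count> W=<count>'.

Answer: B=8 W=10

Derivation:
-- B to move --
(1,2): no bracket -> illegal
(1,5): no bracket -> illegal
(2,5): flips 2 -> legal
(3,5): flips 3 -> legal
(4,5): flips 3 -> legal
(5,1): no bracket -> illegal
(5,4): flips 4 -> legal
(5,5): flips 2 -> legal
(6,1): no bracket -> illegal
(6,2): flips 2 -> legal
(6,3): flips 5 -> legal
(6,5): no bracket -> illegal
(7,3): no bracket -> illegal
(7,4): no bracket -> illegal
(7,5): flips 3 -> legal
B mobility = 8
-- W to move --
(0,2): flips 1 -> legal
(0,3): flips 1 -> legal
(0,5): flips 1 -> legal
(1,1): flips 1 -> legal
(1,2): flips 2 -> legal
(1,5): no bracket -> illegal
(2,0): flips 1 -> legal
(2,1): flips 2 -> legal
(2,5): no bracket -> illegal
(3,0): flips 3 -> legal
(4,0): flips 1 -> legal
(5,0): flips 2 -> legal
(5,1): no bracket -> illegal
W mobility = 10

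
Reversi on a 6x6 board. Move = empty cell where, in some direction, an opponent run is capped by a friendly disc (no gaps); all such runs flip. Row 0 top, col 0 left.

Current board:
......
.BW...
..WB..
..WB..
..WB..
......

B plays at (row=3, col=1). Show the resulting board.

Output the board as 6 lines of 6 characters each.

Place B at (3,1); scan 8 dirs for brackets.
Dir NW: first cell '.' (not opp) -> no flip
Dir N: first cell '.' (not opp) -> no flip
Dir NE: opp run (2,2), next='.' -> no flip
Dir W: first cell '.' (not opp) -> no flip
Dir E: opp run (3,2) capped by B -> flip
Dir SW: first cell '.' (not opp) -> no flip
Dir S: first cell '.' (not opp) -> no flip
Dir SE: opp run (4,2), next='.' -> no flip
All flips: (3,2)

Answer: ......
.BW...
..WB..
.BBB..
..WB..
......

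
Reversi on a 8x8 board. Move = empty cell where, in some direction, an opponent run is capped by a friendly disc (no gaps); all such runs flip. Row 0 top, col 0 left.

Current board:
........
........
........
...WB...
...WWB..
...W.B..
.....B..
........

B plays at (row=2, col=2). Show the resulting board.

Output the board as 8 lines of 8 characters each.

Place B at (2,2); scan 8 dirs for brackets.
Dir NW: first cell '.' (not opp) -> no flip
Dir N: first cell '.' (not opp) -> no flip
Dir NE: first cell '.' (not opp) -> no flip
Dir W: first cell '.' (not opp) -> no flip
Dir E: first cell '.' (not opp) -> no flip
Dir SW: first cell '.' (not opp) -> no flip
Dir S: first cell '.' (not opp) -> no flip
Dir SE: opp run (3,3) (4,4) capped by B -> flip
All flips: (3,3) (4,4)

Answer: ........
........
..B.....
...BB...
...WBB..
...W.B..
.....B..
........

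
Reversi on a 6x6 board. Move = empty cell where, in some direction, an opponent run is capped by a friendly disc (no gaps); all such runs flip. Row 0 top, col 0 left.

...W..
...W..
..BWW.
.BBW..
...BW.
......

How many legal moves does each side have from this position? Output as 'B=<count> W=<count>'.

-- B to move --
(0,2): no bracket -> illegal
(0,4): flips 1 -> legal
(1,2): no bracket -> illegal
(1,4): flips 1 -> legal
(1,5): no bracket -> illegal
(2,5): flips 2 -> legal
(3,4): flips 1 -> legal
(3,5): no bracket -> illegal
(4,2): no bracket -> illegal
(4,5): flips 1 -> legal
(5,3): no bracket -> illegal
(5,4): no bracket -> illegal
(5,5): flips 2 -> legal
B mobility = 6
-- W to move --
(1,1): flips 1 -> legal
(1,2): no bracket -> illegal
(2,0): no bracket -> illegal
(2,1): flips 1 -> legal
(3,0): flips 2 -> legal
(3,4): no bracket -> illegal
(4,0): flips 2 -> legal
(4,1): flips 1 -> legal
(4,2): flips 1 -> legal
(5,2): no bracket -> illegal
(5,3): flips 1 -> legal
(5,4): no bracket -> illegal
W mobility = 7

Answer: B=6 W=7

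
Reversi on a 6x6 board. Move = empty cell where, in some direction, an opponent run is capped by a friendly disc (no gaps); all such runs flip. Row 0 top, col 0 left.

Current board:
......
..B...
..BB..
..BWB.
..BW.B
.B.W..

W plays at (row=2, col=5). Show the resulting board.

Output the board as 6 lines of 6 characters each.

Answer: ......
..B...
..BB.W
..BWW.
..BW.B
.B.W..

Derivation:
Place W at (2,5); scan 8 dirs for brackets.
Dir NW: first cell '.' (not opp) -> no flip
Dir N: first cell '.' (not opp) -> no flip
Dir NE: edge -> no flip
Dir W: first cell '.' (not opp) -> no flip
Dir E: edge -> no flip
Dir SW: opp run (3,4) capped by W -> flip
Dir S: first cell '.' (not opp) -> no flip
Dir SE: edge -> no flip
All flips: (3,4)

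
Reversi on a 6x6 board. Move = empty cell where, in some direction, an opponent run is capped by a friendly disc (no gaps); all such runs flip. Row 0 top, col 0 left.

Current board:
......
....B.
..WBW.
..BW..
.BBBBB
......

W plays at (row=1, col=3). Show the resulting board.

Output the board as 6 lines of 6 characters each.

Place W at (1,3); scan 8 dirs for brackets.
Dir NW: first cell '.' (not opp) -> no flip
Dir N: first cell '.' (not opp) -> no flip
Dir NE: first cell '.' (not opp) -> no flip
Dir W: first cell '.' (not opp) -> no flip
Dir E: opp run (1,4), next='.' -> no flip
Dir SW: first cell 'W' (not opp) -> no flip
Dir S: opp run (2,3) capped by W -> flip
Dir SE: first cell 'W' (not opp) -> no flip
All flips: (2,3)

Answer: ......
...WB.
..WWW.
..BW..
.BBBBB
......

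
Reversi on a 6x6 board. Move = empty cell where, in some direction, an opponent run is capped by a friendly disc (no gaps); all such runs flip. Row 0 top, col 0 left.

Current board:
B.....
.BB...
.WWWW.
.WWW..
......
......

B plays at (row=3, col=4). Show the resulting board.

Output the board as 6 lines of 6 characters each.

Place B at (3,4); scan 8 dirs for brackets.
Dir NW: opp run (2,3) capped by B -> flip
Dir N: opp run (2,4), next='.' -> no flip
Dir NE: first cell '.' (not opp) -> no flip
Dir W: opp run (3,3) (3,2) (3,1), next='.' -> no flip
Dir E: first cell '.' (not opp) -> no flip
Dir SW: first cell '.' (not opp) -> no flip
Dir S: first cell '.' (not opp) -> no flip
Dir SE: first cell '.' (not opp) -> no flip
All flips: (2,3)

Answer: B.....
.BB...
.WWBW.
.WWWB.
......
......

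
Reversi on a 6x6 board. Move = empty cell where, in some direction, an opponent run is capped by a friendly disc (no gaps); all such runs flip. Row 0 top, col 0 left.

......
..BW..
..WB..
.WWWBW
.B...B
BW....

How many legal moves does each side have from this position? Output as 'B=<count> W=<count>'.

Answer: B=8 W=5

Derivation:
-- B to move --
(0,2): no bracket -> illegal
(0,3): flips 1 -> legal
(0,4): no bracket -> illegal
(1,1): no bracket -> illegal
(1,4): flips 1 -> legal
(2,0): no bracket -> illegal
(2,1): flips 2 -> legal
(2,4): no bracket -> illegal
(2,5): flips 1 -> legal
(3,0): flips 3 -> legal
(4,0): no bracket -> illegal
(4,2): flips 2 -> legal
(4,3): flips 1 -> legal
(4,4): no bracket -> illegal
(5,2): flips 1 -> legal
B mobility = 8
-- W to move --
(0,1): no bracket -> illegal
(0,2): flips 1 -> legal
(0,3): no bracket -> illegal
(1,1): flips 1 -> legal
(1,4): flips 1 -> legal
(2,1): no bracket -> illegal
(2,4): flips 1 -> legal
(2,5): no bracket -> illegal
(3,0): no bracket -> illegal
(4,0): no bracket -> illegal
(4,2): no bracket -> illegal
(4,3): no bracket -> illegal
(4,4): no bracket -> illegal
(5,2): no bracket -> illegal
(5,4): no bracket -> illegal
(5,5): flips 1 -> legal
W mobility = 5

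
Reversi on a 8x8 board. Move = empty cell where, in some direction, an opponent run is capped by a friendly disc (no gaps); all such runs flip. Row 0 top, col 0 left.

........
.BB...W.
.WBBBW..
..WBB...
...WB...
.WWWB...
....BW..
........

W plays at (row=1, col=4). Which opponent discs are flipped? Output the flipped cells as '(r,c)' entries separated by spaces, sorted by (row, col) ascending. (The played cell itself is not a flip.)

Answer: (2,3)

Derivation:
Dir NW: first cell '.' (not opp) -> no flip
Dir N: first cell '.' (not opp) -> no flip
Dir NE: first cell '.' (not opp) -> no flip
Dir W: first cell '.' (not opp) -> no flip
Dir E: first cell '.' (not opp) -> no flip
Dir SW: opp run (2,3) capped by W -> flip
Dir S: opp run (2,4) (3,4) (4,4) (5,4) (6,4), next='.' -> no flip
Dir SE: first cell 'W' (not opp) -> no flip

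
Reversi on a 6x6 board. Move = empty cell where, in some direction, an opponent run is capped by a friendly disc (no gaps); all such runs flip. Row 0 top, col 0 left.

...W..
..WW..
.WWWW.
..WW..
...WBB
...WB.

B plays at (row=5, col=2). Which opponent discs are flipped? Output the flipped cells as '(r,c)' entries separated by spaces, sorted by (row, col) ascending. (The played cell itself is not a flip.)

Dir NW: first cell '.' (not opp) -> no flip
Dir N: first cell '.' (not opp) -> no flip
Dir NE: opp run (4,3), next='.' -> no flip
Dir W: first cell '.' (not opp) -> no flip
Dir E: opp run (5,3) capped by B -> flip
Dir SW: edge -> no flip
Dir S: edge -> no flip
Dir SE: edge -> no flip

Answer: (5,3)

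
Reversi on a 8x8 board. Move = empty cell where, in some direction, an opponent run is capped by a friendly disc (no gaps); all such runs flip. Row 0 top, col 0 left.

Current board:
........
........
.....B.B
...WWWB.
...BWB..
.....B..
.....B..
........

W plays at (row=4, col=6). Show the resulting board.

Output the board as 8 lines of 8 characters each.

Answer: ........
........
.....B.B
...WWWB.
...BWWW.
.....B..
.....B..
........

Derivation:
Place W at (4,6); scan 8 dirs for brackets.
Dir NW: first cell 'W' (not opp) -> no flip
Dir N: opp run (3,6), next='.' -> no flip
Dir NE: first cell '.' (not opp) -> no flip
Dir W: opp run (4,5) capped by W -> flip
Dir E: first cell '.' (not opp) -> no flip
Dir SW: opp run (5,5), next='.' -> no flip
Dir S: first cell '.' (not opp) -> no flip
Dir SE: first cell '.' (not opp) -> no flip
All flips: (4,5)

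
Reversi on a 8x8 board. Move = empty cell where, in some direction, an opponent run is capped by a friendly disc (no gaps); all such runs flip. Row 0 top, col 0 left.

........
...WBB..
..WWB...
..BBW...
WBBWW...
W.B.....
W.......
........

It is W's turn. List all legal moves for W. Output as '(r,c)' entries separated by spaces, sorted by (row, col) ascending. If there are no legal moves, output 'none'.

(0,3): no bracket -> illegal
(0,4): flips 2 -> legal
(0,5): flips 1 -> legal
(0,6): no bracket -> illegal
(1,6): flips 2 -> legal
(2,1): flips 1 -> legal
(2,5): flips 1 -> legal
(2,6): no bracket -> illegal
(3,0): no bracket -> illegal
(3,1): flips 2 -> legal
(3,5): flips 1 -> legal
(5,1): no bracket -> illegal
(5,3): no bracket -> illegal
(6,1): flips 1 -> legal
(6,2): flips 3 -> legal
(6,3): no bracket -> illegal

Answer: (0,4) (0,5) (1,6) (2,1) (2,5) (3,1) (3,5) (6,1) (6,2)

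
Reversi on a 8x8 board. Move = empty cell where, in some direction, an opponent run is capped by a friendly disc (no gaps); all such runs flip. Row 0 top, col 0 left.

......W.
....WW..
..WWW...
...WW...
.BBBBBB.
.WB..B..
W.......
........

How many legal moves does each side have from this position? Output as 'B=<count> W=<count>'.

Answer: B=7 W=6

Derivation:
-- B to move --
(0,3): no bracket -> illegal
(0,4): flips 3 -> legal
(0,5): no bracket -> illegal
(0,7): no bracket -> illegal
(1,1): flips 2 -> legal
(1,2): flips 2 -> legal
(1,3): flips 2 -> legal
(1,6): no bracket -> illegal
(1,7): no bracket -> illegal
(2,1): no bracket -> illegal
(2,5): flips 1 -> legal
(2,6): no bracket -> illegal
(3,1): no bracket -> illegal
(3,2): no bracket -> illegal
(3,5): no bracket -> illegal
(4,0): no bracket -> illegal
(5,0): flips 1 -> legal
(6,1): flips 1 -> legal
(6,2): no bracket -> illegal
(7,0): no bracket -> illegal
(7,1): no bracket -> illegal
B mobility = 7
-- W to move --
(3,0): no bracket -> illegal
(3,1): flips 1 -> legal
(3,2): no bracket -> illegal
(3,5): no bracket -> illegal
(3,6): no bracket -> illegal
(3,7): no bracket -> illegal
(4,0): no bracket -> illegal
(4,7): no bracket -> illegal
(5,0): no bracket -> illegal
(5,3): flips 2 -> legal
(5,4): flips 1 -> legal
(5,6): flips 1 -> legal
(5,7): no bracket -> illegal
(6,1): flips 2 -> legal
(6,2): no bracket -> illegal
(6,3): no bracket -> illegal
(6,4): no bracket -> illegal
(6,5): no bracket -> illegal
(6,6): flips 2 -> legal
W mobility = 6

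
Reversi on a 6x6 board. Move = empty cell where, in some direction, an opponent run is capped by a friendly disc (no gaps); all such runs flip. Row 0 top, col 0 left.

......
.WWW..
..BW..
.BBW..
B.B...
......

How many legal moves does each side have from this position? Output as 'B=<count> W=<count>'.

-- B to move --
(0,0): flips 1 -> legal
(0,1): no bracket -> illegal
(0,2): flips 1 -> legal
(0,3): no bracket -> illegal
(0,4): flips 1 -> legal
(1,0): no bracket -> illegal
(1,4): flips 1 -> legal
(2,0): no bracket -> illegal
(2,1): no bracket -> illegal
(2,4): flips 2 -> legal
(3,4): flips 1 -> legal
(4,3): no bracket -> illegal
(4,4): flips 1 -> legal
B mobility = 7
-- W to move --
(2,0): no bracket -> illegal
(2,1): flips 1 -> legal
(3,0): flips 2 -> legal
(4,1): flips 1 -> legal
(4,3): no bracket -> illegal
(5,0): no bracket -> illegal
(5,1): flips 1 -> legal
(5,2): flips 3 -> legal
(5,3): no bracket -> illegal
W mobility = 5

Answer: B=7 W=5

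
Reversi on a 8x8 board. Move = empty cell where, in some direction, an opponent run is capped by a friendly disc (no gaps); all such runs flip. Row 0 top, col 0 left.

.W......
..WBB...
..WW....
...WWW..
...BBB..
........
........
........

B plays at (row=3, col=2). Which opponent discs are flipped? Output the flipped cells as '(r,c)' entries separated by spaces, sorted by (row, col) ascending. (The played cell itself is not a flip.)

Answer: (2,3)

Derivation:
Dir NW: first cell '.' (not opp) -> no flip
Dir N: opp run (2,2) (1,2), next='.' -> no flip
Dir NE: opp run (2,3) capped by B -> flip
Dir W: first cell '.' (not opp) -> no flip
Dir E: opp run (3,3) (3,4) (3,5), next='.' -> no flip
Dir SW: first cell '.' (not opp) -> no flip
Dir S: first cell '.' (not opp) -> no flip
Dir SE: first cell 'B' (not opp) -> no flip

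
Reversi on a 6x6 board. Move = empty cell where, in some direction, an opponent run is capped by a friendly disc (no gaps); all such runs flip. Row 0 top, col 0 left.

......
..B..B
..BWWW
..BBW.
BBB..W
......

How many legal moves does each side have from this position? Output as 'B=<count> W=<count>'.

-- B to move --
(1,3): flips 1 -> legal
(1,4): flips 1 -> legal
(3,5): flips 2 -> legal
(4,3): no bracket -> illegal
(4,4): no bracket -> illegal
(5,4): no bracket -> illegal
(5,5): no bracket -> illegal
B mobility = 3
-- W to move --
(0,1): flips 1 -> legal
(0,2): no bracket -> illegal
(0,3): no bracket -> illegal
(0,4): no bracket -> illegal
(0,5): flips 1 -> legal
(1,1): no bracket -> illegal
(1,3): no bracket -> illegal
(1,4): no bracket -> illegal
(2,1): flips 1 -> legal
(3,0): no bracket -> illegal
(3,1): flips 2 -> legal
(4,3): flips 1 -> legal
(4,4): no bracket -> illegal
(5,0): flips 2 -> legal
(5,1): flips 2 -> legal
(5,2): no bracket -> illegal
(5,3): no bracket -> illegal
W mobility = 7

Answer: B=3 W=7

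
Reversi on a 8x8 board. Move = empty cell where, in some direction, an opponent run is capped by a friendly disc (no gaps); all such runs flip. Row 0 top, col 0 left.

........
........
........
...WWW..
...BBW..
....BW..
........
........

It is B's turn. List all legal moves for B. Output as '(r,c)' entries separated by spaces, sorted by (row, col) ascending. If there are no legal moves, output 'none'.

Answer: (2,2) (2,3) (2,4) (2,5) (2,6) (3,6) (4,6) (5,6) (6,6)

Derivation:
(2,2): flips 1 -> legal
(2,3): flips 1 -> legal
(2,4): flips 1 -> legal
(2,5): flips 1 -> legal
(2,6): flips 1 -> legal
(3,2): no bracket -> illegal
(3,6): flips 1 -> legal
(4,2): no bracket -> illegal
(4,6): flips 1 -> legal
(5,6): flips 1 -> legal
(6,4): no bracket -> illegal
(6,5): no bracket -> illegal
(6,6): flips 1 -> legal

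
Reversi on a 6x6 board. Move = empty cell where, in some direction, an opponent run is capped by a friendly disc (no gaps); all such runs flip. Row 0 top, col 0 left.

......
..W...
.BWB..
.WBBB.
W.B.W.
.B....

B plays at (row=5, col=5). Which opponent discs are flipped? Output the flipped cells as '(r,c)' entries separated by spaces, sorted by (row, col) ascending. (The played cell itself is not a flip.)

Dir NW: opp run (4,4) capped by B -> flip
Dir N: first cell '.' (not opp) -> no flip
Dir NE: edge -> no flip
Dir W: first cell '.' (not opp) -> no flip
Dir E: edge -> no flip
Dir SW: edge -> no flip
Dir S: edge -> no flip
Dir SE: edge -> no flip

Answer: (4,4)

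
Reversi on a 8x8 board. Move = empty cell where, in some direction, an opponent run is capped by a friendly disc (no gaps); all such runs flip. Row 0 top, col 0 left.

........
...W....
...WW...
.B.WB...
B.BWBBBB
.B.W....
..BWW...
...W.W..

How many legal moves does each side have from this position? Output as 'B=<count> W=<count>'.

-- B to move --
(0,2): no bracket -> illegal
(0,3): no bracket -> illegal
(0,4): no bracket -> illegal
(1,2): flips 1 -> legal
(1,4): flips 1 -> legal
(1,5): flips 2 -> legal
(2,2): flips 1 -> legal
(2,5): no bracket -> illegal
(3,2): flips 1 -> legal
(3,5): no bracket -> illegal
(5,2): flips 1 -> legal
(5,4): no bracket -> illegal
(5,5): no bracket -> illegal
(6,5): flips 2 -> legal
(6,6): no bracket -> illegal
(7,2): no bracket -> illegal
(7,4): no bracket -> illegal
(7,6): no bracket -> illegal
B mobility = 7
-- W to move --
(2,0): flips 2 -> legal
(2,1): no bracket -> illegal
(2,2): no bracket -> illegal
(2,5): flips 1 -> legal
(3,0): no bracket -> illegal
(3,2): no bracket -> illegal
(3,5): flips 2 -> legal
(3,6): no bracket -> illegal
(3,7): no bracket -> illegal
(4,1): flips 1 -> legal
(5,0): no bracket -> illegal
(5,2): no bracket -> illegal
(5,4): flips 2 -> legal
(5,5): flips 1 -> legal
(5,6): flips 2 -> legal
(5,7): no bracket -> illegal
(6,0): flips 2 -> legal
(6,1): flips 1 -> legal
(7,1): flips 1 -> legal
(7,2): no bracket -> illegal
W mobility = 10

Answer: B=7 W=10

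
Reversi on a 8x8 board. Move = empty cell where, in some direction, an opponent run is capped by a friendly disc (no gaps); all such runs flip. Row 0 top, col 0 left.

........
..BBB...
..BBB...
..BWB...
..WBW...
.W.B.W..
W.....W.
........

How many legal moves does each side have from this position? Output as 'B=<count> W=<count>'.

Answer: B=7 W=10

Derivation:
-- B to move --
(3,1): flips 1 -> legal
(3,5): flips 1 -> legal
(4,0): no bracket -> illegal
(4,1): flips 1 -> legal
(4,5): flips 1 -> legal
(4,6): no bracket -> illegal
(5,0): no bracket -> illegal
(5,2): flips 1 -> legal
(5,4): flips 1 -> legal
(5,6): no bracket -> illegal
(5,7): no bracket -> illegal
(6,1): no bracket -> illegal
(6,2): no bracket -> illegal
(6,4): no bracket -> illegal
(6,5): no bracket -> illegal
(6,7): no bracket -> illegal
(7,0): no bracket -> illegal
(7,1): no bracket -> illegal
(7,5): no bracket -> illegal
(7,6): no bracket -> illegal
(7,7): flips 4 -> legal
B mobility = 7
-- W to move --
(0,1): no bracket -> illegal
(0,2): flips 3 -> legal
(0,3): flips 2 -> legal
(0,4): flips 3 -> legal
(0,5): no bracket -> illegal
(1,1): flips 1 -> legal
(1,5): flips 1 -> legal
(2,1): no bracket -> illegal
(2,5): no bracket -> illegal
(3,1): flips 1 -> legal
(3,5): flips 1 -> legal
(4,1): no bracket -> illegal
(4,5): no bracket -> illegal
(5,2): no bracket -> illegal
(5,4): no bracket -> illegal
(6,2): flips 1 -> legal
(6,3): flips 2 -> legal
(6,4): flips 1 -> legal
W mobility = 10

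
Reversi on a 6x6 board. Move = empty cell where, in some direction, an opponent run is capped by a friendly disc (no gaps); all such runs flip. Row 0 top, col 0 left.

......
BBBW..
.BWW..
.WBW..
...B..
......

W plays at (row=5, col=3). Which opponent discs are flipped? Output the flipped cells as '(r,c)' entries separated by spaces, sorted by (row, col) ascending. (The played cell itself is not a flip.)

Answer: (4,3)

Derivation:
Dir NW: first cell '.' (not opp) -> no flip
Dir N: opp run (4,3) capped by W -> flip
Dir NE: first cell '.' (not opp) -> no flip
Dir W: first cell '.' (not opp) -> no flip
Dir E: first cell '.' (not opp) -> no flip
Dir SW: edge -> no flip
Dir S: edge -> no flip
Dir SE: edge -> no flip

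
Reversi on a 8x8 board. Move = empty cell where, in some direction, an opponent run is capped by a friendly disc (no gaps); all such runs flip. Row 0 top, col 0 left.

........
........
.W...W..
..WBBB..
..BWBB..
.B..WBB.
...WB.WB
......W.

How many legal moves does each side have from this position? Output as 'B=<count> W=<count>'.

-- B to move --
(1,0): no bracket -> illegal
(1,1): no bracket -> illegal
(1,2): no bracket -> illegal
(1,4): no bracket -> illegal
(1,5): flips 1 -> legal
(1,6): flips 1 -> legal
(2,0): no bracket -> illegal
(2,2): flips 1 -> legal
(2,3): no bracket -> illegal
(2,4): no bracket -> illegal
(2,6): no bracket -> illegal
(3,0): no bracket -> illegal
(3,1): flips 1 -> legal
(3,6): no bracket -> illegal
(4,1): no bracket -> illegal
(5,2): flips 1 -> legal
(5,3): flips 2 -> legal
(5,7): no bracket -> illegal
(6,2): flips 1 -> legal
(6,5): flips 1 -> legal
(7,2): flips 2 -> legal
(7,3): no bracket -> illegal
(7,4): no bracket -> illegal
(7,5): no bracket -> illegal
(7,7): flips 1 -> legal
B mobility = 10
-- W to move --
(2,2): flips 3 -> legal
(2,3): flips 1 -> legal
(2,4): flips 2 -> legal
(2,6): no bracket -> illegal
(3,1): no bracket -> illegal
(3,6): flips 4 -> legal
(4,0): no bracket -> illegal
(4,1): flips 1 -> legal
(4,6): flips 3 -> legal
(4,7): no bracket -> illegal
(5,0): no bracket -> illegal
(5,2): flips 1 -> legal
(5,3): no bracket -> illegal
(5,7): flips 2 -> legal
(6,0): no bracket -> illegal
(6,1): no bracket -> illegal
(6,2): no bracket -> illegal
(6,5): flips 4 -> legal
(7,3): no bracket -> illegal
(7,4): flips 1 -> legal
(7,5): no bracket -> illegal
(7,7): no bracket -> illegal
W mobility = 10

Answer: B=10 W=10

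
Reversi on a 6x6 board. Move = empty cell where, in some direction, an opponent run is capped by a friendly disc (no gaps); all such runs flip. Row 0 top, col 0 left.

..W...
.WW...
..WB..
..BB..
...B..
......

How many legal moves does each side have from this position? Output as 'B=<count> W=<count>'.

Answer: B=3 W=4

Derivation:
-- B to move --
(0,0): flips 2 -> legal
(0,1): flips 1 -> legal
(0,3): no bracket -> illegal
(1,0): no bracket -> illegal
(1,3): no bracket -> illegal
(2,0): no bracket -> illegal
(2,1): flips 1 -> legal
(3,1): no bracket -> illegal
B mobility = 3
-- W to move --
(1,3): no bracket -> illegal
(1,4): no bracket -> illegal
(2,1): no bracket -> illegal
(2,4): flips 1 -> legal
(3,1): no bracket -> illegal
(3,4): flips 1 -> legal
(4,1): no bracket -> illegal
(4,2): flips 1 -> legal
(4,4): flips 1 -> legal
(5,2): no bracket -> illegal
(5,3): no bracket -> illegal
(5,4): no bracket -> illegal
W mobility = 4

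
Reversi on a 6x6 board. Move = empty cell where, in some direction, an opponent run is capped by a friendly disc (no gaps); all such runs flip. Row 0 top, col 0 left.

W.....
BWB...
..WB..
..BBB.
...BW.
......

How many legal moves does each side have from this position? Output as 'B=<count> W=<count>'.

-- B to move --
(0,1): no bracket -> illegal
(0,2): no bracket -> illegal
(1,3): no bracket -> illegal
(2,0): no bracket -> illegal
(2,1): flips 1 -> legal
(3,1): no bracket -> illegal
(3,5): no bracket -> illegal
(4,5): flips 1 -> legal
(5,3): no bracket -> illegal
(5,4): flips 1 -> legal
(5,5): flips 1 -> legal
B mobility = 4
-- W to move --
(0,1): no bracket -> illegal
(0,2): flips 1 -> legal
(0,3): no bracket -> illegal
(1,3): flips 1 -> legal
(1,4): no bracket -> illegal
(2,0): flips 1 -> legal
(2,1): no bracket -> illegal
(2,4): flips 2 -> legal
(2,5): no bracket -> illegal
(3,1): no bracket -> illegal
(3,5): no bracket -> illegal
(4,1): no bracket -> illegal
(4,2): flips 2 -> legal
(4,5): no bracket -> illegal
(5,2): no bracket -> illegal
(5,3): no bracket -> illegal
(5,4): no bracket -> illegal
W mobility = 5

Answer: B=4 W=5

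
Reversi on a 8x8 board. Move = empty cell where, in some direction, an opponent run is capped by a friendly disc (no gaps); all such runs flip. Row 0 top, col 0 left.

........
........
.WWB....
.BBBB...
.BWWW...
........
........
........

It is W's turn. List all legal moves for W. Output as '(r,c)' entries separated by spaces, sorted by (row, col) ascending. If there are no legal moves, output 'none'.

(1,2): no bracket -> illegal
(1,3): flips 2 -> legal
(1,4): no bracket -> illegal
(2,0): flips 1 -> legal
(2,4): flips 3 -> legal
(2,5): flips 1 -> legal
(3,0): no bracket -> illegal
(3,5): no bracket -> illegal
(4,0): flips 2 -> legal
(4,5): no bracket -> illegal
(5,0): no bracket -> illegal
(5,1): flips 2 -> legal
(5,2): no bracket -> illegal

Answer: (1,3) (2,0) (2,4) (2,5) (4,0) (5,1)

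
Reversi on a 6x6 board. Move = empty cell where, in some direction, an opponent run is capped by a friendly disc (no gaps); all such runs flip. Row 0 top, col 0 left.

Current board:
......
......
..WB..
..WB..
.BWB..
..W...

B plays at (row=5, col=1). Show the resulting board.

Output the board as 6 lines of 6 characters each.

Place B at (5,1); scan 8 dirs for brackets.
Dir NW: first cell '.' (not opp) -> no flip
Dir N: first cell 'B' (not opp) -> no flip
Dir NE: opp run (4,2) capped by B -> flip
Dir W: first cell '.' (not opp) -> no flip
Dir E: opp run (5,2), next='.' -> no flip
Dir SW: edge -> no flip
Dir S: edge -> no flip
Dir SE: edge -> no flip
All flips: (4,2)

Answer: ......
......
..WB..
..WB..
.BBB..
.BW...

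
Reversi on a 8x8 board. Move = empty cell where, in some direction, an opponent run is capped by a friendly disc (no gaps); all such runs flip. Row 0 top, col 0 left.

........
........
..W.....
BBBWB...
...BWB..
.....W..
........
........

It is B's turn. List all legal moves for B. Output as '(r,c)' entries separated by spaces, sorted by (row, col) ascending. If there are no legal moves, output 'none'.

(1,1): no bracket -> illegal
(1,2): flips 1 -> legal
(1,3): flips 1 -> legal
(2,1): no bracket -> illegal
(2,3): flips 1 -> legal
(2,4): no bracket -> illegal
(3,5): no bracket -> illegal
(4,2): no bracket -> illegal
(4,6): no bracket -> illegal
(5,3): no bracket -> illegal
(5,4): flips 1 -> legal
(5,6): no bracket -> illegal
(6,4): no bracket -> illegal
(6,5): flips 1 -> legal
(6,6): no bracket -> illegal

Answer: (1,2) (1,3) (2,3) (5,4) (6,5)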